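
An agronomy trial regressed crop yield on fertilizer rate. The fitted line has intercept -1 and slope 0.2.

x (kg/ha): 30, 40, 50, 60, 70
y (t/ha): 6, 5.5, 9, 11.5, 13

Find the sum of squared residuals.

SSE = 3.5

x=30: ŷ = -1 + 0.2·30 = 5; e = 6 − 5 = 1
x=40: ŷ = -1 + 0.2·40 = 7; e = 5.5 − 7 = -1.5
x=50: ŷ = -1 + 0.2·50 = 9; e = 9 − 9 = 0
x=60: ŷ = -1 + 0.2·60 = 11; e = 11.5 − 11 = 0.5
x=70: ŷ = -1 + 0.2·70 = 13; e = 13 − 13 = 0
SSE = 1 + 2.25 + 0 + 0.25 + 0 = 3.5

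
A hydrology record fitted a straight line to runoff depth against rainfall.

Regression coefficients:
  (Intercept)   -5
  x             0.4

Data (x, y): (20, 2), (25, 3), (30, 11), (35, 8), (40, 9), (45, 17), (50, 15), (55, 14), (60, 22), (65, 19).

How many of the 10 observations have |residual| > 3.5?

x=20: ŷ = -5 + 0.4·20 = 3; e = 2 − 3 = -1
x=25: ŷ = -5 + 0.4·25 = 5; e = 3 − 5 = -2
x=30: ŷ = -5 + 0.4·30 = 7; e = 11 − 7 = 4
x=35: ŷ = -5 + 0.4·35 = 9; e = 8 − 9 = -1
x=40: ŷ = -5 + 0.4·40 = 11; e = 9 − 11 = -2
x=45: ŷ = -5 + 0.4·45 = 13; e = 17 − 13 = 4
x=50: ŷ = -5 + 0.4·50 = 15; e = 15 − 15 = 0
x=55: ŷ = -5 + 0.4·55 = 17; e = 14 − 17 = -3
x=60: ŷ = -5 + 0.4·60 = 19; e = 22 − 19 = 3
x=65: ŷ = -5 + 0.4·65 = 21; e = 19 − 21 = -2
|e| > 3.5: x=30 (|e|=4), x=45 (|e|=4) → 2

2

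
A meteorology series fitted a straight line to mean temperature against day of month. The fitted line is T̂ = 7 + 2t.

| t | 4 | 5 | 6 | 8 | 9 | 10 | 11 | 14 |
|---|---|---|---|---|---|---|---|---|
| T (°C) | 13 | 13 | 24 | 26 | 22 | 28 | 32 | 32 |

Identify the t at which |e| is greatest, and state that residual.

t = 6, e = 5

t=4: T̂ = 7 + 2·4 = 15; e = 13 − 15 = -2
t=5: T̂ = 7 + 2·5 = 17; e = 13 − 17 = -4
t=6: T̂ = 7 + 2·6 = 19; e = 24 − 19 = 5
t=8: T̂ = 7 + 2·8 = 23; e = 26 − 23 = 3
t=9: T̂ = 7 + 2·9 = 25; e = 22 − 25 = -3
t=10: T̂ = 7 + 2·10 = 27; e = 28 − 27 = 1
t=11: T̂ = 7 + 2·11 = 29; e = 32 − 29 = 3
t=14: T̂ = 7 + 2·14 = 35; e = 32 − 35 = -3
Largest |e| is 5 at t = 6, residual 5.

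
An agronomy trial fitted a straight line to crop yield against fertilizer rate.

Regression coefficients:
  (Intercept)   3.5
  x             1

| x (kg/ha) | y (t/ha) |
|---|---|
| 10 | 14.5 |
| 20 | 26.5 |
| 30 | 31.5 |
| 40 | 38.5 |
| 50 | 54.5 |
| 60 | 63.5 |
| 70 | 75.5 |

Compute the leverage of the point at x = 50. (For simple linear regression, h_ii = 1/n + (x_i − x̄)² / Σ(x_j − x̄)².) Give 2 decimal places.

h = 0.18

x̄ = (10 + 20 + 30 + 40 + 50 + 60 + 70)/7 = 40
Σ(x − x̄)² = 900 + 400 + 100 + 0 + 100 + 400 + 900 = 2800
h = 1/7 + (10)²/2800 = 0.142857 + 0.0357143 = 0.18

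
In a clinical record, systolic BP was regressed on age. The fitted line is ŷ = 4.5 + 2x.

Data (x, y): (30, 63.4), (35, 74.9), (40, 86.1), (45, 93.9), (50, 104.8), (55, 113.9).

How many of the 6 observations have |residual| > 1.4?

1

x=30: ŷ = 4.5 + 2·30 = 64.5; r = 63.4 − 64.5 = -1.1
x=35: ŷ = 4.5 + 2·35 = 74.5; r = 74.9 − 74.5 = 0.4
x=40: ŷ = 4.5 + 2·40 = 84.5; r = 86.1 − 84.5 = 1.6
x=45: ŷ = 4.5 + 2·45 = 94.5; r = 93.9 − 94.5 = -0.6
x=50: ŷ = 4.5 + 2·50 = 104.5; r = 104.8 − 104.5 = 0.3
x=55: ŷ = 4.5 + 2·55 = 114.5; r = 113.9 − 114.5 = -0.6
|r| > 1.4: x=40 (|r|=1.6) → 1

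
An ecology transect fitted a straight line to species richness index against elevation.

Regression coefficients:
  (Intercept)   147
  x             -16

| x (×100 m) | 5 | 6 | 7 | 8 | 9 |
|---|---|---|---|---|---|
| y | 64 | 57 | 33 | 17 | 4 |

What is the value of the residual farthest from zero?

r = 6

x=5: ŷ = 147 − 16·5 = 67; r = 64 − 67 = -3
x=6: ŷ = 147 − 16·6 = 51; r = 57 − 51 = 6
x=7: ŷ = 147 − 16·7 = 35; r = 33 − 35 = -2
x=8: ŷ = 147 − 16·8 = 19; r = 17 − 19 = -2
x=9: ŷ = 147 − 16·9 = 3; r = 4 − 3 = 1
Largest |r| is 6 at x = 6, residual 6.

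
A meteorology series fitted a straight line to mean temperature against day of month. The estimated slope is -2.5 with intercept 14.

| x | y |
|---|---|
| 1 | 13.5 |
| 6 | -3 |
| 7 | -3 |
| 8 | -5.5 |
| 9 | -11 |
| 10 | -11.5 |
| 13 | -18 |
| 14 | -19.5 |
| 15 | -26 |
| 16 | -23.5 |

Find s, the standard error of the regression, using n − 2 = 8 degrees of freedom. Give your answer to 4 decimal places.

x=1: ŷ = 14 − 2.5·1 = 11.5; e = 13.5 − 11.5 = 2
x=6: ŷ = 14 − 2.5·6 = -1; e = -3 − (-1) = -2
x=7: ŷ = 14 − 2.5·7 = -3.5; e = -3 − (-3.5) = 0.5
x=8: ŷ = 14 − 2.5·8 = -6; e = -5.5 − (-6) = 0.5
x=9: ŷ = 14 − 2.5·9 = -8.5; e = -11 − (-8.5) = -2.5
x=10: ŷ = 14 − 2.5·10 = -11; e = -11.5 − (-11) = -0.5
x=13: ŷ = 14 − 2.5·13 = -18.5; e = -18 − (-18.5) = 0.5
x=14: ŷ = 14 − 2.5·14 = -21; e = -19.5 − (-21) = 1.5
x=15: ŷ = 14 − 2.5·15 = -23.5; e = -26 − (-23.5) = -2.5
x=16: ŷ = 14 − 2.5·16 = -26; e = -23.5 − (-26) = 2.5
SSE = 4 + 4 + 0.25 + 0.25 + 6.25 + 0.25 + 0.25 + 2.25 + 6.25 + 6.25 = 30
s = √(30/8) = √3.75 ≈ 1.9365

s = 1.9365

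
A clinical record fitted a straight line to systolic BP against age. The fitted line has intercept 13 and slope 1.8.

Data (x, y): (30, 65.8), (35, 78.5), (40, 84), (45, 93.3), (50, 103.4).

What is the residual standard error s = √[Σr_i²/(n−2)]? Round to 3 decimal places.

s = 1.764

x=30: ŷ = 13 + 1.8·30 = 67; r = 65.8 − 67 = -1.2
x=35: ŷ = 13 + 1.8·35 = 76; r = 78.5 − 76 = 2.5
x=40: ŷ = 13 + 1.8·40 = 85; r = 84 − 85 = -1
x=45: ŷ = 13 + 1.8·45 = 94; r = 93.3 − 94 = -0.7
x=50: ŷ = 13 + 1.8·50 = 103; r = 103.4 − 103 = 0.4
SSE = 1.44 + 6.25 + 1 + 0.49 + 0.16 = 9.34
s = √(9.34/3) = √3.11333 ≈ 1.764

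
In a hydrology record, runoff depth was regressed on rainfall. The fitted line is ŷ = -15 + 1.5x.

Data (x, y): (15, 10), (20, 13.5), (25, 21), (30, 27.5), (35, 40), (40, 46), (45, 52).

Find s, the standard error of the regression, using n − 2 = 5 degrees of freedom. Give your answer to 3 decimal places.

s = 2.214

x=15: ŷ = -15 + 1.5·15 = 7.5; r = 10 − 7.5 = 2.5
x=20: ŷ = -15 + 1.5·20 = 15; r = 13.5 − 15 = -1.5
x=25: ŷ = -15 + 1.5·25 = 22.5; r = 21 − 22.5 = -1.5
x=30: ŷ = -15 + 1.5·30 = 30; r = 27.5 − 30 = -2.5
x=35: ŷ = -15 + 1.5·35 = 37.5; r = 40 − 37.5 = 2.5
x=40: ŷ = -15 + 1.5·40 = 45; r = 46 − 45 = 1
x=45: ŷ = -15 + 1.5·45 = 52.5; r = 52 − 52.5 = -0.5
SSE = 6.25 + 2.25 + 2.25 + 6.25 + 6.25 + 1 + 0.25 = 24.5
s = √(24.5/5) = √4.9 ≈ 2.214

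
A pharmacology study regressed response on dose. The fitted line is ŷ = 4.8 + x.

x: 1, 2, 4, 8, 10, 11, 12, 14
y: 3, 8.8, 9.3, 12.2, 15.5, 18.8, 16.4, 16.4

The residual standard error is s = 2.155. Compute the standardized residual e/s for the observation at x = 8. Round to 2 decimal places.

ŷ = 4.8 + 8 = 12.8
e = 12.2 − 12.8 = -0.6
e/s = -0.6 / 2.155 = -0.28

-0.28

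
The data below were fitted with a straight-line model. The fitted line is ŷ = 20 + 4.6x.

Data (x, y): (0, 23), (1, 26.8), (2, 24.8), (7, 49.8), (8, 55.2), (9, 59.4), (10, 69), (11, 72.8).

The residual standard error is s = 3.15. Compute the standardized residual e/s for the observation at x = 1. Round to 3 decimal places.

ŷ = 20 + 4.6·1 = 24.6
e = 26.8 − 24.6 = 2.2
e/s = 2.2 / 3.15 = 0.698

0.698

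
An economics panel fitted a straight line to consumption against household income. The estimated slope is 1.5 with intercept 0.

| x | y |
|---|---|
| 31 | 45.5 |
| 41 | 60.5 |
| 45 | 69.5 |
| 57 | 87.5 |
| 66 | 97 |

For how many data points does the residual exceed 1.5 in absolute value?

x=31: ŷ = 1.5·31 = 46.5; e = 45.5 − 46.5 = -1
x=41: ŷ = 1.5·41 = 61.5; e = 60.5 − 61.5 = -1
x=45: ŷ = 1.5·45 = 67.5; e = 69.5 − 67.5 = 2
x=57: ŷ = 1.5·57 = 85.5; e = 87.5 − 85.5 = 2
x=66: ŷ = 1.5·66 = 99; e = 97 − 99 = -2
|e| > 1.5: x=45 (|e|=2), x=57 (|e|=2), x=66 (|e|=2) → 3

3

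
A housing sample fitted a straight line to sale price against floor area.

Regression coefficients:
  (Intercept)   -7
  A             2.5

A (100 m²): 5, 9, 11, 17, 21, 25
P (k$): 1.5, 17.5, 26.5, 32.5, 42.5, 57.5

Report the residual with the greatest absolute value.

r = 6

A=5: P̂ = -7 + 2.5·5 = 5.5; r = 1.5 − 5.5 = -4
A=9: P̂ = -7 + 2.5·9 = 15.5; r = 17.5 − 15.5 = 2
A=11: P̂ = -7 + 2.5·11 = 20.5; r = 26.5 − 20.5 = 6
A=17: P̂ = -7 + 2.5·17 = 35.5; r = 32.5 − 35.5 = -3
A=21: P̂ = -7 + 2.5·21 = 45.5; r = 42.5 − 45.5 = -3
A=25: P̂ = -7 + 2.5·25 = 55.5; r = 57.5 − 55.5 = 2
Largest |r| is 6 at A = 11, residual 6.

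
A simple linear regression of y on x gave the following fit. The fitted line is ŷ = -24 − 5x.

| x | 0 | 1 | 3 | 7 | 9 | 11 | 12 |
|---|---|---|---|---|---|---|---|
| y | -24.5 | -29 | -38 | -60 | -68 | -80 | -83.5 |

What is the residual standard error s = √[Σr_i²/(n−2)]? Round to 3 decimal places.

s = 0.949

x=0: ŷ = -24 − 5·0 = -24; r = -24.5 − (-24) = -0.5
x=1: ŷ = -24 − 5·1 = -29; r = -29 − (-29) = 0
x=3: ŷ = -24 − 5·3 = -39; r = -38 − (-39) = 1
x=7: ŷ = -24 − 5·7 = -59; r = -60 − (-59) = -1
x=9: ŷ = -24 − 5·9 = -69; r = -68 − (-69) = 1
x=11: ŷ = -24 − 5·11 = -79; r = -80 − (-79) = -1
x=12: ŷ = -24 − 5·12 = -84; r = -83.5 − (-84) = 0.5
SSE = 0.25 + 0 + 1 + 1 + 1 + 1 + 0.25 = 4.5
s = √(4.5/5) = √0.9 ≈ 0.949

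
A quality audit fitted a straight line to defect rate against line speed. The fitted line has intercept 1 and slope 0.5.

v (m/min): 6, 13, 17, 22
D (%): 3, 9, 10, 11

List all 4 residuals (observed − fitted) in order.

-1, 1.5, 0.5, -1

v=6: D̂ = 1 + 0.5·6 = 4; e = 3 − 4 = -1
v=13: D̂ = 1 + 0.5·13 = 7.5; e = 9 − 7.5 = 1.5
v=17: D̂ = 1 + 0.5·17 = 9.5; e = 10 − 9.5 = 0.5
v=22: D̂ = 1 + 0.5·22 = 12; e = 11 − 12 = -1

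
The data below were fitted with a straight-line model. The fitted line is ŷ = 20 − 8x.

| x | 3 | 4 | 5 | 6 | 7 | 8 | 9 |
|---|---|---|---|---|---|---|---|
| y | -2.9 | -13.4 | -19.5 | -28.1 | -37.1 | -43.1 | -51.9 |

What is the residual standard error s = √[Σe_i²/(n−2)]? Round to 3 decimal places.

s = 1.045

x=3: ŷ = 20 − 8·3 = -4; e = -2.9 − (-4) = 1.1
x=4: ŷ = 20 − 8·4 = -12; e = -13.4 − (-12) = -1.4
x=5: ŷ = 20 − 8·5 = -20; e = -19.5 − (-20) = 0.5
x=6: ŷ = 20 − 8·6 = -28; e = -28.1 − (-28) = -0.1
x=7: ŷ = 20 − 8·7 = -36; e = -37.1 − (-36) = -1.1
x=8: ŷ = 20 − 8·8 = -44; e = -43.1 − (-44) = 0.9
x=9: ŷ = 20 − 8·9 = -52; e = -51.9 − (-52) = 0.1
SSE = 1.21 + 1.96 + 0.25 + 0.01 + 1.21 + 0.81 + 0.01 = 5.46
s = √(5.46/5) = √1.092 ≈ 1.045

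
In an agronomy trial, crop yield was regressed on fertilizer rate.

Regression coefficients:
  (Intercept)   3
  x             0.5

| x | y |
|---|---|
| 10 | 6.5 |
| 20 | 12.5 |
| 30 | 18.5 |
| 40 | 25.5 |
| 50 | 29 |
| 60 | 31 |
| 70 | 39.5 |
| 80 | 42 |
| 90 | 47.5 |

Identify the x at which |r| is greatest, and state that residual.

x = 40, r = 2.5

x=10: ŷ = 3 + 0.5·10 = 8; r = 6.5 − 8 = -1.5
x=20: ŷ = 3 + 0.5·20 = 13; r = 12.5 − 13 = -0.5
x=30: ŷ = 3 + 0.5·30 = 18; r = 18.5 − 18 = 0.5
x=40: ŷ = 3 + 0.5·40 = 23; r = 25.5 − 23 = 2.5
x=50: ŷ = 3 + 0.5·50 = 28; r = 29 − 28 = 1
x=60: ŷ = 3 + 0.5·60 = 33; r = 31 − 33 = -2
x=70: ŷ = 3 + 0.5·70 = 38; r = 39.5 − 38 = 1.5
x=80: ŷ = 3 + 0.5·80 = 43; r = 42 − 43 = -1
x=90: ŷ = 3 + 0.5·90 = 48; r = 47.5 − 48 = -0.5
Largest |r| is 2.5 at x = 40, residual 2.5.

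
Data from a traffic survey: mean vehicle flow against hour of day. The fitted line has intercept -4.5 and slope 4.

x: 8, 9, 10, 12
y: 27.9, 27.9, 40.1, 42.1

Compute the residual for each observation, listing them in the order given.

x=8: ŷ = -4.5 + 4·8 = 27.5; e = 27.9 − 27.5 = 0.4
x=9: ŷ = -4.5 + 4·9 = 31.5; e = 27.9 − 31.5 = -3.6
x=10: ŷ = -4.5 + 4·10 = 35.5; e = 40.1 − 35.5 = 4.6
x=12: ŷ = -4.5 + 4·12 = 43.5; e = 42.1 − 43.5 = -1.4

0.4, -3.6, 4.6, -1.4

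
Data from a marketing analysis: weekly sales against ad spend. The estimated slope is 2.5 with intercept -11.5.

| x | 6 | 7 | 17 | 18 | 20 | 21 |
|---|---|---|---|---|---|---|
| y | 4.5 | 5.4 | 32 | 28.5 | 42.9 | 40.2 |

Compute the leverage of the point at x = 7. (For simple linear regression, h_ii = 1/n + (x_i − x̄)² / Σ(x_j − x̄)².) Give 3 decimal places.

x̄ = (6 + 7 + 17 + 18 + 20 + 21)/6 = 14.8333
Σ(x − x̄)² = 78.0278 + 61.3611 + 4.69444 + 10.0278 + 26.6944 + 38.0278 = 218.833
h = 1/6 + (-7.83333)²/218.833 = 0.166667 + 0.280401 = 0.447

h = 0.447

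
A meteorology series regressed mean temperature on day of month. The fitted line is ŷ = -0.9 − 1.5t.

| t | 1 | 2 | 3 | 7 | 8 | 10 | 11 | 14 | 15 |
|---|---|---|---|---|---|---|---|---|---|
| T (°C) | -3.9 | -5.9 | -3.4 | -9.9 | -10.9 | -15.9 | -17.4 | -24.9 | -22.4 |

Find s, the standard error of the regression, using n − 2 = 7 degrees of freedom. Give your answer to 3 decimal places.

s = 1.946

t=1: ŷ = -0.9 − 1.5·1 = -2.4; e = -3.9 − (-2.4) = -1.5
t=2: ŷ = -0.9 − 1.5·2 = -3.9; e = -5.9 − (-3.9) = -2
t=3: ŷ = -0.9 − 1.5·3 = -5.4; e = -3.4 − (-5.4) = 2
t=7: ŷ = -0.9 − 1.5·7 = -11.4; e = -9.9 − (-11.4) = 1.5
t=8: ŷ = -0.9 − 1.5·8 = -12.9; e = -10.9 − (-12.9) = 2
t=10: ŷ = -0.9 − 1.5·10 = -15.9; e = -15.9 − (-15.9) = 0
t=11: ŷ = -0.9 − 1.5·11 = -17.4; e = -17.4 − (-17.4) = 0
t=14: ŷ = -0.9 − 1.5·14 = -21.9; e = -24.9 − (-21.9) = -3
t=15: ŷ = -0.9 − 1.5·15 = -23.4; e = -22.4 − (-23.4) = 1
SSE = 2.25 + 4 + 4 + 2.25 + 4 + 0 + 0 + 9 + 1 = 26.5
s = √(26.5/7) = √3.78571 ≈ 1.946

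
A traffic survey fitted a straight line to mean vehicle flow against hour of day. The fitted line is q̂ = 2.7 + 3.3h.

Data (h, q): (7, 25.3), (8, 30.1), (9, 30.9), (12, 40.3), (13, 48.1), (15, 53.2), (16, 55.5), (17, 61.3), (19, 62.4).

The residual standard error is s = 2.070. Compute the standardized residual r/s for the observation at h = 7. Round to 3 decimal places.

q̂ = 2.7 + 3.3·7 = 25.8
r = 25.3 − 25.8 = -0.5
r/s = -0.5 / 2.070 = -0.242

-0.242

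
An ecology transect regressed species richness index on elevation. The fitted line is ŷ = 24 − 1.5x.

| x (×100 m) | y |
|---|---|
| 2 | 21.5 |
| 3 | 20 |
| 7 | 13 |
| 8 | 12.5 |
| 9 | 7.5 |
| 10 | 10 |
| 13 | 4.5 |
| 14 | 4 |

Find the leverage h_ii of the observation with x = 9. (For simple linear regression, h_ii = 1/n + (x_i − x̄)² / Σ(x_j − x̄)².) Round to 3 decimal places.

x̄ = (2 + 3 + 7 + 8 + 9 + 10 + 13 + 14)/8 = 8.25
Σ(x − x̄)² = 39.0625 + 27.5625 + 1.5625 + 0.0625 + 0.5625 + 3.0625 + 22.5625 + 33.0625 = 127.5
h = 1/8 + (0.75)²/127.5 = 0.125 + 0.00441176 = 0.129

h = 0.129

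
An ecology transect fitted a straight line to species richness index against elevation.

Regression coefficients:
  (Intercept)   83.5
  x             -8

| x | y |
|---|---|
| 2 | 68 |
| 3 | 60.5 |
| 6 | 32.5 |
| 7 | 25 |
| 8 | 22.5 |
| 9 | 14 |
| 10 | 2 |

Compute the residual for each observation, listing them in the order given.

x=2: ŷ = 83.5 − 8·2 = 67.5; r = 68 − 67.5 = 0.5
x=3: ŷ = 83.5 − 8·3 = 59.5; r = 60.5 − 59.5 = 1
x=6: ŷ = 83.5 − 8·6 = 35.5; r = 32.5 − 35.5 = -3
x=7: ŷ = 83.5 − 8·7 = 27.5; r = 25 − 27.5 = -2.5
x=8: ŷ = 83.5 − 8·8 = 19.5; r = 22.5 − 19.5 = 3
x=9: ŷ = 83.5 − 8·9 = 11.5; r = 14 − 11.5 = 2.5
x=10: ŷ = 83.5 − 8·10 = 3.5; r = 2 − 3.5 = -1.5

0.5, 1, -3, -2.5, 3, 2.5, -1.5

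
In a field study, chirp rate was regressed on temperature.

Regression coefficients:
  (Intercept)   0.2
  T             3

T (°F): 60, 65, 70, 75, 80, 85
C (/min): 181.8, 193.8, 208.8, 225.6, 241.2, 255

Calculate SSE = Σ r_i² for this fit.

T=60: ŷ = 0.2 + 3·60 = 180.2; r = 181.8 − 180.2 = 1.6
T=65: ŷ = 0.2 + 3·65 = 195.2; r = 193.8 − 195.2 = -1.4
T=70: ŷ = 0.2 + 3·70 = 210.2; r = 208.8 − 210.2 = -1.4
T=75: ŷ = 0.2 + 3·75 = 225.2; r = 225.6 − 225.2 = 0.4
T=80: ŷ = 0.2 + 3·80 = 240.2; r = 241.2 − 240.2 = 1
T=85: ŷ = 0.2 + 3·85 = 255.2; r = 255 − 255.2 = -0.2
SSE = 2.56 + 1.96 + 1.96 + 0.16 + 1 + 0.04 = 7.68

SSE = 7.68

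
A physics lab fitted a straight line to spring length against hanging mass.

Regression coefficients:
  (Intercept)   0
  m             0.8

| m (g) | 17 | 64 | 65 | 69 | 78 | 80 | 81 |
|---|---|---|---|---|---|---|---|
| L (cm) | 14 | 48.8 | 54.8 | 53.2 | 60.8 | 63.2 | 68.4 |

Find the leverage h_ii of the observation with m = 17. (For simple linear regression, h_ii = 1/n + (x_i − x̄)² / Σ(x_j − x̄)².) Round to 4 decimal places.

m̄ = (17 + 64 + 65 + 69 + 78 + 80 + 81)/7 = 64.8571
Σ(m − m̄)² = 2290.31 + 0.734694 + 0.0204082 + 17.1633 + 172.735 + 229.306 + 260.592 = 2970.86
h = 1/7 + (-47.8571)²/2970.86 = 0.142857 + 0.770924 = 0.9138

h = 0.9138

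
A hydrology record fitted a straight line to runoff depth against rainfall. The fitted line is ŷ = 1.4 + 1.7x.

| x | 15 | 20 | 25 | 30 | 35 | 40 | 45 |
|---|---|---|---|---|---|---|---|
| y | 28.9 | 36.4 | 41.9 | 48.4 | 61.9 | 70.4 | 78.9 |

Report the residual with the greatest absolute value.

x=15: ŷ = 1.4 + 1.7·15 = 26.9; r = 28.9 − 26.9 = 2
x=20: ŷ = 1.4 + 1.7·20 = 35.4; r = 36.4 − 35.4 = 1
x=25: ŷ = 1.4 + 1.7·25 = 43.9; r = 41.9 − 43.9 = -2
x=30: ŷ = 1.4 + 1.7·30 = 52.4; r = 48.4 − 52.4 = -4
x=35: ŷ = 1.4 + 1.7·35 = 60.9; r = 61.9 − 60.9 = 1
x=40: ŷ = 1.4 + 1.7·40 = 69.4; r = 70.4 − 69.4 = 1
x=45: ŷ = 1.4 + 1.7·45 = 77.9; r = 78.9 − 77.9 = 1
Largest |r| is 4 at x = 30, residual -4.

r = -4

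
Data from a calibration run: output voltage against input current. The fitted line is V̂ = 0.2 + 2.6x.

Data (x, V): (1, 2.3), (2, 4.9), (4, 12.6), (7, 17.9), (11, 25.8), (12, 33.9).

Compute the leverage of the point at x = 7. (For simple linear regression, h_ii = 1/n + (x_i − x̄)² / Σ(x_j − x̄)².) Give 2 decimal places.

x̄ = (1 + 2 + 4 + 7 + 11 + 12)/6 = 6.16667
Σ(x − x̄)² = 26.6944 + 17.3611 + 4.69444 + 0.694444 + 23.3611 + 34.0278 = 106.833
h = 1/6 + (0.833333)²/106.833 = 0.166667 + 0.00650026 = 0.17

h = 0.17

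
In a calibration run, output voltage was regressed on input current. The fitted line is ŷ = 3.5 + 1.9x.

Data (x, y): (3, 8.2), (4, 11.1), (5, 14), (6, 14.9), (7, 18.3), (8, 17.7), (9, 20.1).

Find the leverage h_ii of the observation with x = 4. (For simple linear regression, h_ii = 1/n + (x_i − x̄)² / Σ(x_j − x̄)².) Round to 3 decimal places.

h = 0.286

x̄ = (3 + 4 + 5 + 6 + 7 + 8 + 9)/7 = 6
Σ(x − x̄)² = 9 + 4 + 1 + 0 + 1 + 4 + 9 = 28
h = 1/7 + (-2)²/28 = 0.142857 + 0.142857 = 0.286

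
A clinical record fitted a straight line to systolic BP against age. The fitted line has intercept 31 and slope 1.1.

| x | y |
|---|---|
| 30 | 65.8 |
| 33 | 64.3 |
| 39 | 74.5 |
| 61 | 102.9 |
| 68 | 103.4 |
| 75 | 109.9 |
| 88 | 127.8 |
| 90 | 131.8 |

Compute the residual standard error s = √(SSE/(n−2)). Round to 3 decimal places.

x=30: ŷ = 31 + 1.1·30 = 64; e = 65.8 − 64 = 1.8
x=33: ŷ = 31 + 1.1·33 = 67.3; e = 64.3 − 67.3 = -3
x=39: ŷ = 31 + 1.1·39 = 73.9; e = 74.5 − 73.9 = 0.6
x=61: ŷ = 31 + 1.1·61 = 98.1; e = 102.9 − 98.1 = 4.8
x=68: ŷ = 31 + 1.1·68 = 105.8; e = 103.4 − 105.8 = -2.4
x=75: ŷ = 31 + 1.1·75 = 113.5; e = 109.9 − 113.5 = -3.6
x=88: ŷ = 31 + 1.1·88 = 127.8; e = 127.8 − 127.8 = 0
x=90: ŷ = 31 + 1.1·90 = 130; e = 131.8 − 130 = 1.8
SSE = 3.24 + 9 + 0.36 + 23.04 + 5.76 + 12.96 + 0 + 3.24 = 57.6
s = √(57.6/6) = √9.6 ≈ 3.098

s = 3.098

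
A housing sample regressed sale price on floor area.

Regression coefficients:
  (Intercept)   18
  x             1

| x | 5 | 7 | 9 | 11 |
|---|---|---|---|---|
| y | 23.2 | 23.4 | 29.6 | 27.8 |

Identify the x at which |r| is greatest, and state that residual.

x=5: ŷ = 18 + 5 = 23; r = 23.2 − 23 = 0.2
x=7: ŷ = 18 + 7 = 25; r = 23.4 − 25 = -1.6
x=9: ŷ = 18 + 9 = 27; r = 29.6 − 27 = 2.6
x=11: ŷ = 18 + 11 = 29; r = 27.8 − 29 = -1.2
Largest |r| is 2.6 at x = 9, residual 2.6.

x = 9, r = 2.6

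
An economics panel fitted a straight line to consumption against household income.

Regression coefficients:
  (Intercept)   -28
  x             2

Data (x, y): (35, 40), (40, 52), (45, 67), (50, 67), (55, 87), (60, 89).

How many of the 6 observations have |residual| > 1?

5

x=35: ŷ = -28 + 2·35 = 42; e = 40 − 42 = -2
x=40: ŷ = -28 + 2·40 = 52; e = 52 − 52 = 0
x=45: ŷ = -28 + 2·45 = 62; e = 67 − 62 = 5
x=50: ŷ = -28 + 2·50 = 72; e = 67 − 72 = -5
x=55: ŷ = -28 + 2·55 = 82; e = 87 − 82 = 5
x=60: ŷ = -28 + 2·60 = 92; e = 89 − 92 = -3
|e| > 1: x=35 (|e|=2), x=45 (|e|=5), x=50 (|e|=5), x=55 (|e|=5), x=60 (|e|=3) → 5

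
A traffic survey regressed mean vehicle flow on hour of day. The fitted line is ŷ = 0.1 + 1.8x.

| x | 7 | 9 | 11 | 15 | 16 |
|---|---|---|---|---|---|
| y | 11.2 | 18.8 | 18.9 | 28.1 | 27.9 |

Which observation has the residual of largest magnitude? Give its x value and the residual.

x=7: ŷ = 0.1 + 1.8·7 = 12.7; r = 11.2 − 12.7 = -1.5
x=9: ŷ = 0.1 + 1.8·9 = 16.3; r = 18.8 − 16.3 = 2.5
x=11: ŷ = 0.1 + 1.8·11 = 19.9; r = 18.9 − 19.9 = -1
x=15: ŷ = 0.1 + 1.8·15 = 27.1; r = 28.1 − 27.1 = 1
x=16: ŷ = 0.1 + 1.8·16 = 28.9; r = 27.9 − 28.9 = -1
Largest |r| is 2.5 at x = 9, residual 2.5.

x = 9, r = 2.5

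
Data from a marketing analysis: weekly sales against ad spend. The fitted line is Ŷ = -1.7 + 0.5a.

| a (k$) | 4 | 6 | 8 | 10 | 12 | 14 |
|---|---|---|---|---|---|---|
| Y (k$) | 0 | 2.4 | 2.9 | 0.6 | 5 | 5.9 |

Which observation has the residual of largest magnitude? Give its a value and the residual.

a = 10, e = -2.7

a=4: Ŷ = -1.7 + 0.5·4 = 0.3; e = 0 − 0.3 = -0.3
a=6: Ŷ = -1.7 + 0.5·6 = 1.3; e = 2.4 − 1.3 = 1.1
a=8: Ŷ = -1.7 + 0.5·8 = 2.3; e = 2.9 − 2.3 = 0.6
a=10: Ŷ = -1.7 + 0.5·10 = 3.3; e = 0.6 − 3.3 = -2.7
a=12: Ŷ = -1.7 + 0.5·12 = 4.3; e = 5 − 4.3 = 0.7
a=14: Ŷ = -1.7 + 0.5·14 = 5.3; e = 5.9 − 5.3 = 0.6
Largest |e| is 2.7 at a = 10, residual -2.7.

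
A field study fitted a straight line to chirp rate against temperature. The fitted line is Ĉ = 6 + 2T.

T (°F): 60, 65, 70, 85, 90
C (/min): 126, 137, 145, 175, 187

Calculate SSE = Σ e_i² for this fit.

T=60: Ĉ = 6 + 2·60 = 126; e = 126 − 126 = 0
T=65: Ĉ = 6 + 2·65 = 136; e = 137 − 136 = 1
T=70: Ĉ = 6 + 2·70 = 146; e = 145 − 146 = -1
T=85: Ĉ = 6 + 2·85 = 176; e = 175 − 176 = -1
T=90: Ĉ = 6 + 2·90 = 186; e = 187 − 186 = 1
SSE = 0 + 1 + 1 + 1 + 1 = 4

SSE = 4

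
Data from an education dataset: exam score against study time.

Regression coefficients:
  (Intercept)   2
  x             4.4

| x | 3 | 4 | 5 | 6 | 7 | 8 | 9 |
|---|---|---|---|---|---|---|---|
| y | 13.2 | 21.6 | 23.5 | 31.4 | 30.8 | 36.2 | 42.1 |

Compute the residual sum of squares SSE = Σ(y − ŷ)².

x=3: ŷ = 2 + 4.4·3 = 15.2; e = 13.2 − 15.2 = -2
x=4: ŷ = 2 + 4.4·4 = 19.6; e = 21.6 − 19.6 = 2
x=5: ŷ = 2 + 4.4·5 = 24; e = 23.5 − 24 = -0.5
x=6: ŷ = 2 + 4.4·6 = 28.4; e = 31.4 − 28.4 = 3
x=7: ŷ = 2 + 4.4·7 = 32.8; e = 30.8 − 32.8 = -2
x=8: ŷ = 2 + 4.4·8 = 37.2; e = 36.2 − 37.2 = -1
x=9: ŷ = 2 + 4.4·9 = 41.6; e = 42.1 − 41.6 = 0.5
SSE = 4 + 4 + 0.25 + 9 + 4 + 1 + 0.25 = 22.5

SSE = 22.5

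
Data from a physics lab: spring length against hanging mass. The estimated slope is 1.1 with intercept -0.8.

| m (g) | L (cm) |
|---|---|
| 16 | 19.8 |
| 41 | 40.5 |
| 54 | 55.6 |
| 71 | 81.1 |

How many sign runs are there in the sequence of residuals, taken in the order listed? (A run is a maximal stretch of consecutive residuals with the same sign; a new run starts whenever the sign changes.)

m=16: ŷ = -0.8 + 1.1·16 = 16.8; e = 19.8 − 16.8 = 3
m=41: ŷ = -0.8 + 1.1·41 = 44.3; e = 40.5 − 44.3 = -3.8
m=54: ŷ = -0.8 + 1.1·54 = 58.6; e = 55.6 − 58.6 = -3
m=71: ŷ = -0.8 + 1.1·71 = 77.3; e = 81.1 − 77.3 = 3.8
Signs: + − − +
Runs: +×1, −×2, +×1 → 3

3 runs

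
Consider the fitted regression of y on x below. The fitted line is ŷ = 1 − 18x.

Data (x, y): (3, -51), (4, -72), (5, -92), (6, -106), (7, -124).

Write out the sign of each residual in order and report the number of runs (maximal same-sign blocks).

x=3: ŷ = 1 − 18·3 = -53; e = -51 − (-53) = 2
x=4: ŷ = 1 − 18·4 = -71; e = -72 − (-71) = -1
x=5: ŷ = 1 − 18·5 = -89; e = -92 − (-89) = -3
x=6: ŷ = 1 − 18·6 = -107; e = -106 − (-107) = 1
x=7: ŷ = 1 − 18·7 = -125; e = -124 − (-125) = 1
Signs: + − − + +
Runs: +×1, −×2, +×2 → 3

3 runs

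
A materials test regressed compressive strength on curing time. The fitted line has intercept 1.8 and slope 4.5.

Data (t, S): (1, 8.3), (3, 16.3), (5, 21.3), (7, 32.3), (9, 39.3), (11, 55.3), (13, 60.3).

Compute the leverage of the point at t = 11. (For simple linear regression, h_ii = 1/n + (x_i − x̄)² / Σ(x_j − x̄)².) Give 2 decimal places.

h = 0.29

t̄ = (1 + 3 + 5 + 7 + 9 + 11 + 13)/7 = 7
Σ(t − t̄)² = 36 + 16 + 4 + 0 + 4 + 16 + 36 = 112
h = 1/7 + (4)²/112 = 0.142857 + 0.142857 = 0.29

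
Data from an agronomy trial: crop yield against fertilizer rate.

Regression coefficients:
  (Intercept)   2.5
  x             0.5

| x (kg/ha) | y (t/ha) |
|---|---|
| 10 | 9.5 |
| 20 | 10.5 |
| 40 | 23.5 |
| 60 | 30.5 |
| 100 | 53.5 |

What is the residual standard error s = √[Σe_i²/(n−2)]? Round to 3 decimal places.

x=10: ŷ = 2.5 + 0.5·10 = 7.5; e = 9.5 − 7.5 = 2
x=20: ŷ = 2.5 + 0.5·20 = 12.5; e = 10.5 − 12.5 = -2
x=40: ŷ = 2.5 + 0.5·40 = 22.5; e = 23.5 − 22.5 = 1
x=60: ŷ = 2.5 + 0.5·60 = 32.5; e = 30.5 − 32.5 = -2
x=100: ŷ = 2.5 + 0.5·100 = 52.5; e = 53.5 − 52.5 = 1
SSE = 4 + 4 + 1 + 4 + 1 = 14
s = √(14/3) = √4.66667 ≈ 2.160

s = 2.160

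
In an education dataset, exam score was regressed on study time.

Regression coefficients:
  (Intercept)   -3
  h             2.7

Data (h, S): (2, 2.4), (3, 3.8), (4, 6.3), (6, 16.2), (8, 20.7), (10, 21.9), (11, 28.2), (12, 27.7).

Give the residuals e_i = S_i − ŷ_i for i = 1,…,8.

h=2: ŷ = -3 + 2.7·2 = 2.4; e = 2.4 − 2.4 = 0
h=3: ŷ = -3 + 2.7·3 = 5.1; e = 3.8 − 5.1 = -1.3
h=4: ŷ = -3 + 2.7·4 = 7.8; e = 6.3 − 7.8 = -1.5
h=6: ŷ = -3 + 2.7·6 = 13.2; e = 16.2 − 13.2 = 3
h=8: ŷ = -3 + 2.7·8 = 18.6; e = 20.7 − 18.6 = 2.1
h=10: ŷ = -3 + 2.7·10 = 24; e = 21.9 − 24 = -2.1
h=11: ŷ = -3 + 2.7·11 = 26.7; e = 28.2 − 26.7 = 1.5
h=12: ŷ = -3 + 2.7·12 = 29.4; e = 27.7 − 29.4 = -1.7

0, -1.3, -1.5, 3, 2.1, -2.1, 1.5, -1.7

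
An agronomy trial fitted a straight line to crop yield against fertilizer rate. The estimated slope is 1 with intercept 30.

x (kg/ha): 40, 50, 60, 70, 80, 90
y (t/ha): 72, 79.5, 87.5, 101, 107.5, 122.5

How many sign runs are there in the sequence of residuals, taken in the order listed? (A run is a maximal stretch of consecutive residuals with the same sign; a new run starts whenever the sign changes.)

x=40: ŷ = 30 + 40 = 70; e = 72 − 70 = 2
x=50: ŷ = 30 + 50 = 80; e = 79.5 − 80 = -0.5
x=60: ŷ = 30 + 60 = 90; e = 87.5 − 90 = -2.5
x=70: ŷ = 30 + 70 = 100; e = 101 − 100 = 1
x=80: ŷ = 30 + 80 = 110; e = 107.5 − 110 = -2.5
x=90: ŷ = 30 + 90 = 120; e = 122.5 − 120 = 2.5
Signs: + − − + − +
Runs: +×1, −×2, +×1, −×1, +×1 → 5

5 runs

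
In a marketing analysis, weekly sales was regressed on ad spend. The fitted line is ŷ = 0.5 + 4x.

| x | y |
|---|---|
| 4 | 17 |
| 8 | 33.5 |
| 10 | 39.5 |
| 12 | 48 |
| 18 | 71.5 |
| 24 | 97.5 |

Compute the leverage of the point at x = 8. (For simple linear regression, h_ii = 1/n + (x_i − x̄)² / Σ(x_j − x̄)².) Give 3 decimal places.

h = 0.250

x̄ = (4 + 8 + 10 + 12 + 18 + 24)/6 = 12.6667
Σ(x − x̄)² = 75.1111 + 21.7778 + 7.11111 + 0.444444 + 28.4444 + 128.444 = 261.333
h = 1/6 + (-4.66667)²/261.333 = 0.166667 + 0.0833333 = 0.250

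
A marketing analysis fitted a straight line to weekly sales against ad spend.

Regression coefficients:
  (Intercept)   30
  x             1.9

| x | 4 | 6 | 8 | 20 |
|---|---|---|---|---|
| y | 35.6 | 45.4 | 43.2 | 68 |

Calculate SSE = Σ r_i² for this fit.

x=4: ŷ = 30 + 1.9·4 = 37.6; r = 35.6 − 37.6 = -2
x=6: ŷ = 30 + 1.9·6 = 41.4; r = 45.4 − 41.4 = 4
x=8: ŷ = 30 + 1.9·8 = 45.2; r = 43.2 − 45.2 = -2
x=20: ŷ = 30 + 1.9·20 = 68; r = 68 − 68 = 0
SSE = 4 + 16 + 4 + 0 = 24

SSE = 24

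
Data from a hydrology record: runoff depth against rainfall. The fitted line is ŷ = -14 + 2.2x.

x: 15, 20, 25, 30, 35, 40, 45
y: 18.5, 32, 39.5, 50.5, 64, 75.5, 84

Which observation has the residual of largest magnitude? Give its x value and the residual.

x = 20, e = 2

x=15: ŷ = -14 + 2.2·15 = 19; e = 18.5 − 19 = -0.5
x=20: ŷ = -14 + 2.2·20 = 30; e = 32 − 30 = 2
x=25: ŷ = -14 + 2.2·25 = 41; e = 39.5 − 41 = -1.5
x=30: ŷ = -14 + 2.2·30 = 52; e = 50.5 − 52 = -1.5
x=35: ŷ = -14 + 2.2·35 = 63; e = 64 − 63 = 1
x=40: ŷ = -14 + 2.2·40 = 74; e = 75.5 − 74 = 1.5
x=45: ŷ = -14 + 2.2·45 = 85; e = 84 − 85 = -1
Largest |e| is 2 at x = 20, residual 2.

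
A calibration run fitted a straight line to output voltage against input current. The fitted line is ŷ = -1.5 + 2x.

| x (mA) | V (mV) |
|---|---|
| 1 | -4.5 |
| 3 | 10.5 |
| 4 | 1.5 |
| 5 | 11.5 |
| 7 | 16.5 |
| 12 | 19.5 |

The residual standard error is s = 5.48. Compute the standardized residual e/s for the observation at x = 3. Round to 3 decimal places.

ŷ = -1.5 + 2·3 = 4.5
e = 10.5 − 4.5 = 6
e/s = 6 / 5.48 = 1.095

1.095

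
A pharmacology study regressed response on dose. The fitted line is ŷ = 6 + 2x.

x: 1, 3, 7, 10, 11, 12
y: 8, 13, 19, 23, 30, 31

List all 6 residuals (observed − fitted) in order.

x=1: ŷ = 6 + 2·1 = 8; r = 8 − 8 = 0
x=3: ŷ = 6 + 2·3 = 12; r = 13 − 12 = 1
x=7: ŷ = 6 + 2·7 = 20; r = 19 − 20 = -1
x=10: ŷ = 6 + 2·10 = 26; r = 23 − 26 = -3
x=11: ŷ = 6 + 2·11 = 28; r = 30 − 28 = 2
x=12: ŷ = 6 + 2·12 = 30; r = 31 − 30 = 1

0, 1, -1, -3, 2, 1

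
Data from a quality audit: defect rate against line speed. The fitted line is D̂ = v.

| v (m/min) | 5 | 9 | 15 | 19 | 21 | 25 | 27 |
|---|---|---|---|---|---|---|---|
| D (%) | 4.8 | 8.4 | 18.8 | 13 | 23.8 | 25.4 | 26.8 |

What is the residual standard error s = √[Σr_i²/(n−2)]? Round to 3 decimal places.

s = 3.432

v=5: D̂ = 5 = 5; r = 4.8 − 5 = -0.2
v=9: D̂ = 9 = 9; r = 8.4 − 9 = -0.6
v=15: D̂ = 15 = 15; r = 18.8 − 15 = 3.8
v=19: D̂ = 19 = 19; r = 13 − 19 = -6
v=21: D̂ = 21 = 21; r = 23.8 − 21 = 2.8
v=25: D̂ = 25 = 25; r = 25.4 − 25 = 0.4
v=27: D̂ = 27 = 27; r = 26.8 − 27 = -0.2
SSE = 0.04 + 0.36 + 14.44 + 36 + 7.84 + 0.16 + 0.04 = 58.88
s = √(58.88/5) = √11.776 ≈ 3.432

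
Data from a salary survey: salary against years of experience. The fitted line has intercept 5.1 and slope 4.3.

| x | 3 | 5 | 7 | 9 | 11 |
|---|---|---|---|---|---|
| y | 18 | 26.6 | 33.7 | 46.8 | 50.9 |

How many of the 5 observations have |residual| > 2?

1

x=3: ŷ = 5.1 + 4.3·3 = 18; e = 18 − 18 = 0
x=5: ŷ = 5.1 + 4.3·5 = 26.6; e = 26.6 − 26.6 = 0
x=7: ŷ = 5.1 + 4.3·7 = 35.2; e = 33.7 − 35.2 = -1.5
x=9: ŷ = 5.1 + 4.3·9 = 43.8; e = 46.8 − 43.8 = 3
x=11: ŷ = 5.1 + 4.3·11 = 52.4; e = 50.9 − 52.4 = -1.5
|e| > 2: x=9 (|e|=3) → 1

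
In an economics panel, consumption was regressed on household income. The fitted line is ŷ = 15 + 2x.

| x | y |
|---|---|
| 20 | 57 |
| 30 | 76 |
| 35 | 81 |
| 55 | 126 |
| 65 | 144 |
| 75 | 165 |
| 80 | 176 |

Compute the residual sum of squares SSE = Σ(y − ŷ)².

x=20: ŷ = 15 + 2·20 = 55; e = 57 − 55 = 2
x=30: ŷ = 15 + 2·30 = 75; e = 76 − 75 = 1
x=35: ŷ = 15 + 2·35 = 85; e = 81 − 85 = -4
x=55: ŷ = 15 + 2·55 = 125; e = 126 − 125 = 1
x=65: ŷ = 15 + 2·65 = 145; e = 144 − 145 = -1
x=75: ŷ = 15 + 2·75 = 165; e = 165 − 165 = 0
x=80: ŷ = 15 + 2·80 = 175; e = 176 − 175 = 1
SSE = 4 + 1 + 16 + 1 + 1 + 0 + 1 = 24

SSE = 24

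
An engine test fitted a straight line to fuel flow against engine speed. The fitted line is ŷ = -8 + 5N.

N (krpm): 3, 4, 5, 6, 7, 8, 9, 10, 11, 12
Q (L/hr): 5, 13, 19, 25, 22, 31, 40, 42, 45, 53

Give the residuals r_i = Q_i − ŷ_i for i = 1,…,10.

N=3: ŷ = -8 + 5·3 = 7; r = 5 − 7 = -2
N=4: ŷ = -8 + 5·4 = 12; r = 13 − 12 = 1
N=5: ŷ = -8 + 5·5 = 17; r = 19 − 17 = 2
N=6: ŷ = -8 + 5·6 = 22; r = 25 − 22 = 3
N=7: ŷ = -8 + 5·7 = 27; r = 22 − 27 = -5
N=8: ŷ = -8 + 5·8 = 32; r = 31 − 32 = -1
N=9: ŷ = -8 + 5·9 = 37; r = 40 − 37 = 3
N=10: ŷ = -8 + 5·10 = 42; r = 42 − 42 = 0
N=11: ŷ = -8 + 5·11 = 47; r = 45 − 47 = -2
N=12: ŷ = -8 + 5·12 = 52; r = 53 − 52 = 1

-2, 1, 2, 3, -5, -1, 3, 0, -2, 1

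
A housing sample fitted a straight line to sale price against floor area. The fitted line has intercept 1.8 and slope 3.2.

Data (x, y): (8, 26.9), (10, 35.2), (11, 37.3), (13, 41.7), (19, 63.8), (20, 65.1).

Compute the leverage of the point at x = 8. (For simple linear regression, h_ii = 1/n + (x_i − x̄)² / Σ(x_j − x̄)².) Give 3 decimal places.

x̄ = (8 + 10 + 11 + 13 + 19 + 20)/6 = 13.5
Σ(x − x̄)² = 30.25 + 12.25 + 6.25 + 0.25 + 30.25 + 42.25 = 121.5
h = 1/6 + (-5.5)²/121.5 = 0.166667 + 0.248971 = 0.416

h = 0.416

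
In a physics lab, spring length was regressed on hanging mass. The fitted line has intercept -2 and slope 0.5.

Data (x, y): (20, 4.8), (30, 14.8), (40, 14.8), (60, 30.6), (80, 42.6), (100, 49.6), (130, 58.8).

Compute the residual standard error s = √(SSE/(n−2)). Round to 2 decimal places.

x=20: ŷ = -2 + 0.5·20 = 8; e = 4.8 − 8 = -3.2
x=30: ŷ = -2 + 0.5·30 = 13; e = 14.8 − 13 = 1.8
x=40: ŷ = -2 + 0.5·40 = 18; e = 14.8 − 18 = -3.2
x=60: ŷ = -2 + 0.5·60 = 28; e = 30.6 − 28 = 2.6
x=80: ŷ = -2 + 0.5·80 = 38; e = 42.6 − 38 = 4.6
x=100: ŷ = -2 + 0.5·100 = 48; e = 49.6 − 48 = 1.6
x=130: ŷ = -2 + 0.5·130 = 63; e = 58.8 − 63 = -4.2
SSE = 10.24 + 3.24 + 10.24 + 6.76 + 21.16 + 2.56 + 17.64 = 71.84
s = √(71.84/5) = √14.368 ≈ 3.79

s = 3.79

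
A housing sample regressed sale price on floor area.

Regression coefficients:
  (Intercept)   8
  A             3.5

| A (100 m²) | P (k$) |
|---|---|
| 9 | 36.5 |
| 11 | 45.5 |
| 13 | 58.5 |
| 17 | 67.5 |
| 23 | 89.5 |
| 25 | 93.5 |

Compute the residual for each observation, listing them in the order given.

-3, -1, 5, 0, 1, -2

A=9: P̂ = 8 + 3.5·9 = 39.5; r = 36.5 − 39.5 = -3
A=11: P̂ = 8 + 3.5·11 = 46.5; r = 45.5 − 46.5 = -1
A=13: P̂ = 8 + 3.5·13 = 53.5; r = 58.5 − 53.5 = 5
A=17: P̂ = 8 + 3.5·17 = 67.5; r = 67.5 − 67.5 = 0
A=23: P̂ = 8 + 3.5·23 = 88.5; r = 89.5 − 88.5 = 1
A=25: P̂ = 8 + 3.5·25 = 95.5; r = 93.5 − 95.5 = -2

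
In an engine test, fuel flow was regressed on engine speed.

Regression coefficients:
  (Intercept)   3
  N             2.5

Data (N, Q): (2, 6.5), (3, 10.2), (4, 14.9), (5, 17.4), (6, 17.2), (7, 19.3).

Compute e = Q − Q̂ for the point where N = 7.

Q̂ = 3 + 2.5·7 = 20.5
e = 19.3 − 20.5 = -1.2

e = -1.2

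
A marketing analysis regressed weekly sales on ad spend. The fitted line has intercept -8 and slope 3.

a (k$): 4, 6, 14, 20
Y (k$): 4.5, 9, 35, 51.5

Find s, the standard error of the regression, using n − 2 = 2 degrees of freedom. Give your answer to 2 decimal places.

a=4: ŷ = -8 + 3·4 = 4; r = 4.5 − 4 = 0.5
a=6: ŷ = -8 + 3·6 = 10; r = 9 − 10 = -1
a=14: ŷ = -8 + 3·14 = 34; r = 35 − 34 = 1
a=20: ŷ = -8 + 3·20 = 52; r = 51.5 − 52 = -0.5
SSE = 0.25 + 1 + 1 + 0.25 = 2.5
s = √(2.5/2) = √1.25 ≈ 1.12

s = 1.12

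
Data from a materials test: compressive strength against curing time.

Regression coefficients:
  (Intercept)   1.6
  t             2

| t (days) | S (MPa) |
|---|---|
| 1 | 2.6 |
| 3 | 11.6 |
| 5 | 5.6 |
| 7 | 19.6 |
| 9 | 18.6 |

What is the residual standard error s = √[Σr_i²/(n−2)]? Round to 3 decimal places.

t=1: ŷ = 1.6 + 2·1 = 3.6; r = 2.6 − 3.6 = -1
t=3: ŷ = 1.6 + 2·3 = 7.6; r = 11.6 − 7.6 = 4
t=5: ŷ = 1.6 + 2·5 = 11.6; r = 5.6 − 11.6 = -6
t=7: ŷ = 1.6 + 2·7 = 15.6; r = 19.6 − 15.6 = 4
t=9: ŷ = 1.6 + 2·9 = 19.6; r = 18.6 − 19.6 = -1
SSE = 1 + 16 + 36 + 16 + 1 = 70
s = √(70/3) = √23.3333 ≈ 4.830

s = 4.830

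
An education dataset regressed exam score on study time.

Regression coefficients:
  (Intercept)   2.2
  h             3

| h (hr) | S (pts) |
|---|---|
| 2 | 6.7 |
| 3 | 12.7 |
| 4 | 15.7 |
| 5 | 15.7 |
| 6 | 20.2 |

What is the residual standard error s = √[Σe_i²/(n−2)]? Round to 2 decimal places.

h=2: Ŝ = 2.2 + 3·2 = 8.2; e = 6.7 − 8.2 = -1.5
h=3: Ŝ = 2.2 + 3·3 = 11.2; e = 12.7 − 11.2 = 1.5
h=4: Ŝ = 2.2 + 3·4 = 14.2; e = 15.7 − 14.2 = 1.5
h=5: Ŝ = 2.2 + 3·5 = 17.2; e = 15.7 − 17.2 = -1.5
h=6: Ŝ = 2.2 + 3·6 = 20.2; e = 20.2 − 20.2 = 0
SSE = 2.25 + 2.25 + 2.25 + 2.25 + 0 = 9
s = √(9/3) = √3 ≈ 1.73

s = 1.73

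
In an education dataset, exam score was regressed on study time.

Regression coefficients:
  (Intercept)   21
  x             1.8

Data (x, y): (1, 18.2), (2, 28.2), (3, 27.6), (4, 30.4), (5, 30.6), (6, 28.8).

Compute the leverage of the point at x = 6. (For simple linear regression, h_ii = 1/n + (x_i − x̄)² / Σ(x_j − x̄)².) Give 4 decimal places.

h = 0.5238

x̄ = (1 + 2 + 3 + 4 + 5 + 6)/6 = 3.5
Σ(x − x̄)² = 6.25 + 2.25 + 0.25 + 0.25 + 2.25 + 6.25 = 17.5
h = 1/6 + (2.5)²/17.5 = 0.166667 + 0.357143 = 0.5238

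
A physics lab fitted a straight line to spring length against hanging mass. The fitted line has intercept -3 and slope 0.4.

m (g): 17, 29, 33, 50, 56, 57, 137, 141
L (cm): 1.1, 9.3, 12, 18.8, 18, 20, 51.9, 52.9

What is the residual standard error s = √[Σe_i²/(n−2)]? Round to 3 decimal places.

s = 1.659

m=17: ŷ = -3 + 0.4·17 = 3.8; e = 1.1 − 3.8 = -2.7
m=29: ŷ = -3 + 0.4·29 = 8.6; e = 9.3 − 8.6 = 0.7
m=33: ŷ = -3 + 0.4·33 = 10.2; e = 12 − 10.2 = 1.8
m=50: ŷ = -3 + 0.4·50 = 17; e = 18.8 − 17 = 1.8
m=56: ŷ = -3 + 0.4·56 = 19.4; e = 18 − 19.4 = -1.4
m=57: ŷ = -3 + 0.4·57 = 19.8; e = 20 − 19.8 = 0.2
m=137: ŷ = -3 + 0.4·137 = 51.8; e = 51.9 − 51.8 = 0.1
m=141: ŷ = -3 + 0.4·141 = 53.4; e = 52.9 − 53.4 = -0.5
SSE = 7.29 + 0.49 + 3.24 + 3.24 + 1.96 + 0.04 + 0.01 + 0.25 = 16.52
s = √(16.52/6) = √2.75333 ≈ 1.659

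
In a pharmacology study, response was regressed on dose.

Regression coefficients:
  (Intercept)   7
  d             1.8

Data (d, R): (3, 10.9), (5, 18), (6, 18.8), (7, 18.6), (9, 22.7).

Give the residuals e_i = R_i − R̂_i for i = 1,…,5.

-1.5, 2, 1, -1, -0.5

d=3: R̂ = 7 + 1.8·3 = 12.4; e = 10.9 − 12.4 = -1.5
d=5: R̂ = 7 + 1.8·5 = 16; e = 18 − 16 = 2
d=6: R̂ = 7 + 1.8·6 = 17.8; e = 18.8 − 17.8 = 1
d=7: R̂ = 7 + 1.8·7 = 19.6; e = 18.6 − 19.6 = -1
d=9: R̂ = 7 + 1.8·9 = 23.2; e = 22.7 − 23.2 = -0.5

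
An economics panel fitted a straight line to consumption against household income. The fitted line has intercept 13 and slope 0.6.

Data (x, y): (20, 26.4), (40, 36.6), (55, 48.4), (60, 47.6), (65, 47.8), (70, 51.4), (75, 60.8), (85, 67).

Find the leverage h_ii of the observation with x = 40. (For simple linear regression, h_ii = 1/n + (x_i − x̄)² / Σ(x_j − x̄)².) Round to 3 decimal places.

x̄ = (20 + 40 + 55 + 60 + 65 + 70 + 75 + 85)/8 = 58.75
Σ(x − x̄)² = 1501.56 + 351.562 + 14.0625 + 1.5625 + 39.0625 + 126.562 + 264.062 + 689.062 = 2987.5
h = 1/8 + (-18.75)²/2987.5 = 0.125 + 0.117678 = 0.243

h = 0.243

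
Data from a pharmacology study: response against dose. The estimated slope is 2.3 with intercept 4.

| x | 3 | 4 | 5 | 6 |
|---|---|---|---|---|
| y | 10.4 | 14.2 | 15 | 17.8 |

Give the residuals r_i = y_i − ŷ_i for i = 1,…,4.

-0.5, 1, -0.5, 0

x=3: ŷ = 4 + 2.3·3 = 10.9; r = 10.4 − 10.9 = -0.5
x=4: ŷ = 4 + 2.3·4 = 13.2; r = 14.2 − 13.2 = 1
x=5: ŷ = 4 + 2.3·5 = 15.5; r = 15 − 15.5 = -0.5
x=6: ŷ = 4 + 2.3·6 = 17.8; r = 17.8 − 17.8 = 0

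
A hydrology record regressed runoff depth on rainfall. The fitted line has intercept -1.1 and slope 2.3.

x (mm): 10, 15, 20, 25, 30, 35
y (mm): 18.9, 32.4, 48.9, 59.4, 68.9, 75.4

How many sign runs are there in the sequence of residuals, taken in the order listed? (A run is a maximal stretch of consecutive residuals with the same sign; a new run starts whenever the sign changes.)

x=10: ŷ = -1.1 + 2.3·10 = 21.9; r = 18.9 − 21.9 = -3
x=15: ŷ = -1.1 + 2.3·15 = 33.4; r = 32.4 − 33.4 = -1
x=20: ŷ = -1.1 + 2.3·20 = 44.9; r = 48.9 − 44.9 = 4
x=25: ŷ = -1.1 + 2.3·25 = 56.4; r = 59.4 − 56.4 = 3
x=30: ŷ = -1.1 + 2.3·30 = 67.9; r = 68.9 − 67.9 = 1
x=35: ŷ = -1.1 + 2.3·35 = 79.4; r = 75.4 − 79.4 = -4
Signs: − − + + + −
Runs: −×2, +×3, −×1 → 3

3 runs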